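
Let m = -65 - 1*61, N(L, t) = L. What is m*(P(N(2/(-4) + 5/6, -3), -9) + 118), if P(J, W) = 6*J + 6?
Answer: -15876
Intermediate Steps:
P(J, W) = 6 + 6*J
m = -126 (m = -65 - 61 = -126)
m*(P(N(2/(-4) + 5/6, -3), -9) + 118) = -126*((6 + 6*(2/(-4) + 5/6)) + 118) = -126*((6 + 6*(2*(-1/4) + 5*(1/6))) + 118) = -126*((6 + 6*(-1/2 + 5/6)) + 118) = -126*((6 + 6*(1/3)) + 118) = -126*((6 + 2) + 118) = -126*(8 + 118) = -126*126 = -15876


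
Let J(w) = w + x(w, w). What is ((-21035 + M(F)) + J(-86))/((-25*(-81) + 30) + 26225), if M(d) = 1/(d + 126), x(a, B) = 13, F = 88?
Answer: -4517111/6051920 ≈ -0.74639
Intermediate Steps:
M(d) = 1/(126 + d)
J(w) = 13 + w (J(w) = w + 13 = 13 + w)
((-21035 + M(F)) + J(-86))/((-25*(-81) + 30) + 26225) = ((-21035 + 1/(126 + 88)) + (13 - 86))/((-25*(-81) + 30) + 26225) = ((-21035 + 1/214) - 73)/((2025 + 30) + 26225) = ((-21035 + 1/214) - 73)/(2055 + 26225) = (-4501489/214 - 73)/28280 = -4517111/214*1/28280 = -4517111/6051920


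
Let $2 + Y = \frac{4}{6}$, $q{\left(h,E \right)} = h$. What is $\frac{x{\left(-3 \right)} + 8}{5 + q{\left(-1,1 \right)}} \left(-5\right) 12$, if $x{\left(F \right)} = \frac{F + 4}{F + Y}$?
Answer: $- \frac{1515}{13} \approx -116.54$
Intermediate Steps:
$Y = - \frac{4}{3}$ ($Y = -2 + \frac{4}{6} = -2 + 4 \cdot \frac{1}{6} = -2 + \frac{2}{3} = - \frac{4}{3} \approx -1.3333$)
$x{\left(F \right)} = \frac{4 + F}{- \frac{4}{3} + F}$ ($x{\left(F \right)} = \frac{F + 4}{F - \frac{4}{3}} = \frac{4 + F}{- \frac{4}{3} + F}$)
$\frac{x{\left(-3 \right)} + 8}{5 + q{\left(-1,1 \right)}} \left(-5\right) 12 = \frac{\frac{3 \left(4 - 3\right)}{-4 + 3 \left(-3\right)} + 8}{5 - 1} \left(-5\right) 12 = \frac{3 \frac{1}{-4 - 9} \cdot 1 + 8}{4} \left(-5\right) 12 = \left(3 \frac{1}{-13} \cdot 1 + 8\right) \frac{1}{4} \left(-5\right) 12 = \left(3 \left(- \frac{1}{13}\right) 1 + 8\right) \frac{1}{4} \left(-5\right) 12 = \left(- \frac{3}{13} + 8\right) \frac{1}{4} \left(-5\right) 12 = \frac{101}{13} \cdot \frac{1}{4} \left(-5\right) 12 = \frac{101}{52} \left(-5\right) 12 = \left(- \frac{505}{52}\right) 12 = - \frac{1515}{13}$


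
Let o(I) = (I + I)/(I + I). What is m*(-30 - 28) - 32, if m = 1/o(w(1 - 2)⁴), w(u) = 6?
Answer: -90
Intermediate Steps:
o(I) = 1 (o(I) = (2*I)/((2*I)) = (2*I)*(1/(2*I)) = 1)
m = 1 (m = 1/1 = 1)
m*(-30 - 28) - 32 = 1*(-30 - 28) - 32 = 1*(-58) - 32 = -58 - 32 = -90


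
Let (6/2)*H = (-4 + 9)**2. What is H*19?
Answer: 475/3 ≈ 158.33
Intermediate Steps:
H = 25/3 (H = (-4 + 9)**2/3 = (1/3)*5**2 = (1/3)*25 = 25/3 ≈ 8.3333)
H*19 = (25/3)*19 = 475/3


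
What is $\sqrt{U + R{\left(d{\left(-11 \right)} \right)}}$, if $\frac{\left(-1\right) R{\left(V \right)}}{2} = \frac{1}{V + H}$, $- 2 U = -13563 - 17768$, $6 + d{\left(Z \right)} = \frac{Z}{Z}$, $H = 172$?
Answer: $\frac{\sqrt{1747579182}}{334} \approx 125.16$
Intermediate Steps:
$d{\left(Z \right)} = -5$ ($d{\left(Z \right)} = -6 + \frac{Z}{Z} = -6 + 1 = -5$)
$U = \frac{31331}{2}$ ($U = - \frac{-13563 - 17768}{2} = \left(- \frac{1}{2}\right) \left(-31331\right) = \frac{31331}{2} \approx 15666.0$)
$R{\left(V \right)} = - \frac{2}{172 + V}$ ($R{\left(V \right)} = - \frac{2}{V + 172} = - \frac{2}{172 + V}$)
$\sqrt{U + R{\left(d{\left(-11 \right)} \right)}} = \sqrt{\frac{31331}{2} - \frac{2}{172 - 5}} = \sqrt{\frac{31331}{2} - \frac{2}{167}} = \sqrt{\frac{5232273}{334}} = \frac{\sqrt{1747579182}}{334}$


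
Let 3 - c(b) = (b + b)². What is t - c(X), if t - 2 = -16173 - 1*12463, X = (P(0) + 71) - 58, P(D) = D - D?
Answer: -27961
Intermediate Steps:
P(D) = 0
X = 13 (X = (0 + 71) - 58 = 71 - 58 = 13)
t = -28634 (t = 2 + (-16173 - 1*12463) = 2 + (-16173 - 12463) = 2 - 28636 = -28634)
c(b) = 3 - 4*b² (c(b) = 3 - (b + b)² = 3 - (2*b)² = 3 - 4*b²)
t - c(X) = -28634 - (3 - 4*13²) = -28634 - (3 - 4*169) = -28634 - (3 - 676) = -28634 - 1*(-673) = -28634 + 673 = -27961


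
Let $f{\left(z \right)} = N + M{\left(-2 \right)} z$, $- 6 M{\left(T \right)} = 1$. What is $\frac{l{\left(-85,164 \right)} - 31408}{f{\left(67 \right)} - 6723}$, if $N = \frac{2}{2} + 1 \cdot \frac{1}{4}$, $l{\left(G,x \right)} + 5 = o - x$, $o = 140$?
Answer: $\frac{377244}{80795} \approx 4.6692$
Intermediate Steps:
$M{\left(T \right)} = - \frac{1}{6}$ ($M{\left(T \right)} = \left(- \frac{1}{6}\right) 1 = - \frac{1}{6}$)
$l{\left(G,x \right)} = 135 - x$ ($l{\left(G,x \right)} = -5 - \left(-140 + x\right) = 135 - x$)
$N = \frac{5}{4}$ ($N = 2 \cdot \frac{1}{2} + 1 \cdot \frac{1}{4} = 1 + \frac{1}{4} = \frac{5}{4} \approx 1.25$)
$f{\left(z \right)} = \frac{5}{4} - \frac{z}{6}$
$\frac{l{\left(-85,164 \right)} - 31408}{f{\left(67 \right)} - 6723} = \frac{\left(135 - 164\right) - 31408}{\left(\frac{5}{4} - \frac{67}{6}\right) - 6723} = \frac{-29 - 31408}{- \frac{119}{12} - 6723} = - \frac{31437}{- \frac{80795}{12}} = \left(-31437\right) \left(- \frac{12}{80795}\right) = \frac{377244}{80795}$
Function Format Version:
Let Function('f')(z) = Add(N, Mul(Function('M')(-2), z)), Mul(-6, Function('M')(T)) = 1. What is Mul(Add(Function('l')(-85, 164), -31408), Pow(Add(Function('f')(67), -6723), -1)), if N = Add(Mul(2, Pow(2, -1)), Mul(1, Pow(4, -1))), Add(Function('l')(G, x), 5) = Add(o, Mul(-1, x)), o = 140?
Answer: Rational(377244, 80795) ≈ 4.6692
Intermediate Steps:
Function('M')(T) = Rational(-1, 6) (Function('M')(T) = Mul(Rational(-1, 6), 1) = Rational(-1, 6))
Function('l')(G, x) = Add(135, Mul(-1, x)) (Function('l')(G, x) = Add(-5, Add(140, Mul(-1, x))) = Add(135, Mul(-1, x)))
N = Rational(5, 4) (N = Add(Mul(2, Rational(1, 2)), Mul(1, Rational(1, 4))) = Add(1, Rational(1, 4)) = Rational(5, 4) ≈ 1.2500)
Function('f')(z) = Add(Rational(5, 4), Mul(Rational(-1, 6), z))
Mul(Add(Function('l')(-85, 164), -31408), Pow(Add(Function('f')(67), -6723), -1)) = Mul(Add(Add(135, Mul(-1, 164)), -31408), Pow(Add(Add(Rational(5, 4), Mul(Rational(-1, 6), 67)), -6723), -1)) = Mul(Add(Add(135, -164), -31408), Pow(Add(Add(Rational(5, 4), Rational(-67, 6)), -6723), -1)) = Mul(Add(-29, -31408), Pow(Add(Rational(-119, 12), -6723), -1)) = Mul(-31437, Pow(Rational(-80795, 12), -1)) = Mul(-31437, Rational(-12, 80795)) = Rational(377244, 80795)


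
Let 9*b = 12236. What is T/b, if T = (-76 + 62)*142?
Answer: -639/437 ≈ -1.4622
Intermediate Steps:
b = 12236/9 (b = (1/9)*12236 = 12236/9 ≈ 1359.6)
T = -1988 (T = -14*142 = -1988)
T/b = -1988/12236/9 = -1988*9/12236 = -639/437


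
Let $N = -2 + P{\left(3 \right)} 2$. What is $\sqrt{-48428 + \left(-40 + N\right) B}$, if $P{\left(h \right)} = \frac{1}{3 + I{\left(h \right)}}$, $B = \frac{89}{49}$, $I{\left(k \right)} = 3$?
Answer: $\frac{i \sqrt{21390123}}{21} \approx 220.24 i$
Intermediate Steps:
$B = \frac{89}{49}$ ($B = 89 \cdot \frac{1}{49} = \frac{89}{49} \approx 1.8163$)
$P{\left(h \right)} = \frac{1}{6}$ ($P{\left(h \right)} = \frac{1}{3 + 3} = \frac{1}{6}$)
$N = - \frac{5}{3}$ ($N = -2 + \frac{1}{6} \cdot 2 = -2 + \frac{1}{3} = - \frac{5}{3} \approx -1.6667$)
$\sqrt{-48428 + \left(-40 + N\right) B} = \sqrt{-48428 + \left(-40 - \frac{5}{3}\right) \frac{89}{49}} = \sqrt{-48428 - \frac{11125}{147}} = \sqrt{- \frac{7130041}{147}} = \frac{i \sqrt{21390123}}{21}$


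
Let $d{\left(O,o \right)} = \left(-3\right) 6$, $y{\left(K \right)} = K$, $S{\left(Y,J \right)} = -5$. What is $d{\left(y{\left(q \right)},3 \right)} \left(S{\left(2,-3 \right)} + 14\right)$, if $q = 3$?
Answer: $-162$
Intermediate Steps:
$d{\left(O,o \right)} = -18$
$d{\left(y{\left(q \right)},3 \right)} \left(S{\left(2,-3 \right)} + 14\right) = - 18 \left(-5 + 14\right) = \left(-18\right) 9 = -162$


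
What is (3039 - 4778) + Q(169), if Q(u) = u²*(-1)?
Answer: -30300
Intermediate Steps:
Q(u) = -u²
(3039 - 4778) + Q(169) = (3039 - 4778) - 1*169² = -1739 - 1*28561 = -1739 - 28561 = -30300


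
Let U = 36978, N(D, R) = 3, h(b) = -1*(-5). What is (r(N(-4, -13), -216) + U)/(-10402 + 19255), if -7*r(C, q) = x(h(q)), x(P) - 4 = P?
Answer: 86279/20657 ≈ 4.1767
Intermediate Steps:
h(b) = 5
x(P) = 4 + P
r(C, q) = -9/7 (r(C, q) = -(4 + 5)/7 = -1/7*9 = -9/7)
(r(N(-4, -13), -216) + U)/(-10402 + 19255) = (-9/7 + 36978)/(-10402 + 19255) = (258837/7)/8853 = (258837/7)*(1/8853) = 86279/20657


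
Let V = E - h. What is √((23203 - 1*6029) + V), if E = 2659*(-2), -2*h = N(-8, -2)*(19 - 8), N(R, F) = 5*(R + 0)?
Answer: 2*√2909 ≈ 107.87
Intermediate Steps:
N(R, F) = 5*R
h = 220 (h = -5*(-8)*(19 - 8)/2 = -(-20)*11 = -½*(-440) = 220)
E = -5318
V = -5538 (V = -5318 - 1*220 = -5318 - 220 = -5538)
√((23203 - 1*6029) + V) = √((23203 - 1*6029) - 5538) = √((23203 - 6029) - 5538) = √(17174 - 5538) = √11636 = 2*√2909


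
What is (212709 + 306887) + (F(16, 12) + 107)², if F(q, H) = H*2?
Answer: 536757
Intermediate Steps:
F(q, H) = 2*H
(212709 + 306887) + (F(16, 12) + 107)² = (212709 + 306887) + (2*12 + 107)² = 519596 + (24 + 107)² = 519596 + 131² = 519596 + 17161 = 536757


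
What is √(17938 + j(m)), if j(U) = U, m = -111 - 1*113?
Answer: √17714 ≈ 133.09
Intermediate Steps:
m = -224 (m = -111 - 113 = -224)
√(17938 + j(m)) = √(17938 - 224) = √17714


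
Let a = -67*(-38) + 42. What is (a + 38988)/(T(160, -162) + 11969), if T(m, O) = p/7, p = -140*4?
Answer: 41576/11889 ≈ 3.4970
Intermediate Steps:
p = -560
a = 2588 (a = 2546 + 42 = 2588)
T(m, O) = -80 (T(m, O) = -560/7 = -560*⅐ = -80)
(a + 38988)/(T(160, -162) + 11969) = (2588 + 38988)/(-80 + 11969) = 41576/11889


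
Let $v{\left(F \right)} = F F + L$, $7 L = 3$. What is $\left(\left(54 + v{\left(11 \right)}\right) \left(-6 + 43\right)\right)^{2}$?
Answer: $\frac{2064430096}{49} \approx 4.2131 \cdot 10^{7}$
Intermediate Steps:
$L = \frac{3}{7}$ ($L = \frac{1}{7} \cdot 3 = \frac{3}{7} \approx 0.42857$)
$v{\left(F \right)} = \frac{3}{7} + F^{2}$ ($v{\left(F \right)} = F F + \frac{3}{7} = F^{2} + \frac{3}{7} = \frac{3}{7} + F^{2}$)
$\left(\left(54 + v{\left(11 \right)}\right) \left(-6 + 43\right)\right)^{2} = \left(\left(54 + \left(\frac{3}{7} + 11^{2}\right)\right) \left(-6 + 43\right)\right)^{2} = \left(\left(54 + \left(\frac{3}{7} + 121\right)\right) 37\right)^{2} = \left(\left(54 + \frac{850}{7}\right) 37\right)^{2} = \left(\frac{1228}{7} \cdot 37\right)^{2} = \left(\frac{45436}{7}\right)^{2} = \frac{2064430096}{49}$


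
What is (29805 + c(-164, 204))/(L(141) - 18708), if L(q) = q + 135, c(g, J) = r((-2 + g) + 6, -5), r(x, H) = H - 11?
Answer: -29789/18432 ≈ -1.6162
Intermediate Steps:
r(x, H) = -11 + H
c(g, J) = -16 (c(g, J) = -11 - 5 = -16)
L(q) = 135 + q
(29805 + c(-164, 204))/(L(141) - 18708) = (29805 - 16)/((135 + 141) - 18708) = 29789/(276 - 18708) = 29789/(-18432) = 29789*(-1/18432) = -29789/18432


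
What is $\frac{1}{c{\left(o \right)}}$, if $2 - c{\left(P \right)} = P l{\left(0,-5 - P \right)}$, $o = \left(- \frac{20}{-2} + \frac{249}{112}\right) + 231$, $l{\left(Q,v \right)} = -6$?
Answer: $\frac{56}{81835} \approx 0.0006843$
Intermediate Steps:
$o = \frac{27241}{112}$ ($o = \left(\left(-20\right) \left(- \frac{1}{2}\right) + 249 \cdot \frac{1}{112}\right) + 231 = \left(10 + \frac{249}{112}\right) + 231 = \frac{1369}{112} + 231 = \frac{27241}{112} \approx 243.22$)
$c{\left(P \right)} = 2 + 6 P$ ($c{\left(P \right)} = 2 - P \left(-6\right) = 2 - - 6 P = 2 + 6 P$)
$\frac{1}{c{\left(o \right)}} = \frac{1}{2 + 6 \cdot \frac{27241}{112}} = \frac{1}{2 + \frac{81723}{56}} = \frac{1}{\frac{81835}{56}} = \frac{56}{81835}$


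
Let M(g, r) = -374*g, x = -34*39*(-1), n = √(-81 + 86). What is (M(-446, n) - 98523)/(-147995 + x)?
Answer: -68281/146669 ≈ -0.46554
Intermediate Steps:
n = √5 ≈ 2.2361
x = 1326 (x = -1326*(-1) = 1326)
(M(-446, n) - 98523)/(-147995 + x) = (-374*(-446) - 98523)/(-147995 + 1326) = (166804 - 98523)/(-146669) = 68281*(-1/146669) = -68281/146669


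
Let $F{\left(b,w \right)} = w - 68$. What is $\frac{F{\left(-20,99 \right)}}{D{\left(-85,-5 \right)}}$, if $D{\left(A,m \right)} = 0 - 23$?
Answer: $- \frac{31}{23} \approx -1.3478$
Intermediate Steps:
$F{\left(b,w \right)} = -68 + w$
$D{\left(A,m \right)} = -23$
$\frac{F{\left(-20,99 \right)}}{D{\left(-85,-5 \right)}} = \frac{-68 + 99}{-23} = 31 \left(- \frac{1}{23}\right) = - \frac{31}{23}$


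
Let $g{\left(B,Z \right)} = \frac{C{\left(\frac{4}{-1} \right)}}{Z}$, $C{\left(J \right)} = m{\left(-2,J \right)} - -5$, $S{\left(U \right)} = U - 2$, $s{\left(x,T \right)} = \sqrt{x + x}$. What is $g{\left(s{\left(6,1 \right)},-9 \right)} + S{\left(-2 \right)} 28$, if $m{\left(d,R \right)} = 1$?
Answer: $- \frac{338}{3} \approx -112.67$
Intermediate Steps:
$s{\left(x,T \right)} = \sqrt{2} \sqrt{x}$ ($s{\left(x,T \right)} = \sqrt{2 x} = \sqrt{2} \sqrt{x}$)
$S{\left(U \right)} = -2 + U$ ($S{\left(U \right)} = U - 2 = -2 + U$)
$C{\left(J \right)} = 6$ ($C{\left(J \right)} = 1 - -5 = 1 + 5 = 6$)
$g{\left(B,Z \right)} = \frac{6}{Z}$
$g{\left(s{\left(6,1 \right)},-9 \right)} + S{\left(-2 \right)} 28 = \frac{6}{-9} + \left(-2 - 2\right) 28 = 6 \left(- \frac{1}{9}\right) - 112 = - \frac{2}{3} - 112 = - \frac{338}{3}$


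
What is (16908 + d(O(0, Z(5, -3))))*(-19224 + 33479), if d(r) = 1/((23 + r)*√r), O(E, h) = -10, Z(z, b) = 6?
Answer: 241023540 - 2851*I*√10/26 ≈ 2.4102e+8 - 346.76*I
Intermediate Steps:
d(r) = 1/(√r*(23 + r))
(16908 + d(O(0, Z(5, -3))))*(-19224 + 33479) = (16908 + 1/(√(-10)*(23 - 10)))*(-19224 + 33479) = (16908 - I*√10/10/13)*14255 = (16908 - I*√10/10*(1/13))*14255 = (16908 - I*√10/130)*14255 = 241023540 - 2851*I*√10/26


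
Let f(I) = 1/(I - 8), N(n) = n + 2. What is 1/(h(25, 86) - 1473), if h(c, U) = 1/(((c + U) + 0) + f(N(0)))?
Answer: -665/979539 ≈ -0.00067889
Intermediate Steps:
N(n) = 2 + n
f(I) = 1/(-8 + I)
h(c, U) = 1/(-⅙ + U + c) (h(c, U) = 1/(((c + U) + 0) + 1/(-8 + (2 + 0))) = 1/(((U + c) + 0) + 1/(-8 + 2)) = 1/((U + c) + 1/(-6)) = 1/((U + c) - ⅙) = 1/(-⅙ + U + c))
1/(h(25, 86) - 1473) = 1/(6/(-1 + 6*86 + 6*25) - 1473) = 1/(6/(-1 + 516 + 150) - 1473) = 1/(6/665 - 1473) = 1/(-979539/665) = -665/979539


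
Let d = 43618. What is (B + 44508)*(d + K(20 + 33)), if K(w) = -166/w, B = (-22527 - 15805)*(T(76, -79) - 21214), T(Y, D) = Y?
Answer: 1873094374882512/53 ≈ 3.5341e+13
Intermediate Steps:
B = 810261816 (B = (-22527 - 15805)*(76 - 21214) = -38332*(-21138) = 810261816)
(B + 44508)*(d + K(20 + 33)) = (810261816 + 44508)*(43618 - 166/(20 + 33)) = 810306324*(43618 - 166/53) = 810306324*(2311588/53) = 1873094374882512/53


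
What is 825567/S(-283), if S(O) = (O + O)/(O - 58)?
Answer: 281518347/566 ≈ 4.9738e+5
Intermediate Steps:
S(O) = 2*O/(-58 + O) (S(O) = (2*O)/(-58 + O) = 2*O/(-58 + O))
825567/S(-283) = 825567/((2*(-283)/(-58 - 283))) = 825567/((2*(-283)/(-341))) = 825567/((2*(-283)*(-1/341))) = 825567/(566/341) = 825567*(341/566) = 281518347/566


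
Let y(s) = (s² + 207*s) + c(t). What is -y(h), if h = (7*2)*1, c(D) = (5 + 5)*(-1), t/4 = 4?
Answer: -3084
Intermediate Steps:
t = 16 (t = 4*4 = 16)
c(D) = -10 (c(D) = 10*(-1) = -10)
h = 14 (h = 14*1 = 14)
y(s) = -10 + s² + 207*s (y(s) = (s² + 207*s) - 10 = -10 + s² + 207*s)
-y(h) = -(-10 + 14² + 207*14) = -(-10 + 196 + 2898) = -1*3084 = -3084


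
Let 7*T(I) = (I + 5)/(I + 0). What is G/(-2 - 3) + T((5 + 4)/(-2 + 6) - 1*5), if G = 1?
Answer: -122/385 ≈ -0.31688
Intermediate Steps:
T(I) = (5 + I)/(7*I) (T(I) = ((I + 5)/(I + 0))/7 = ((5 + I)/I)/7 = (5 + I)/(7*I))
G/(-2 - 3) + T((5 + 4)/(-2 + 6) - 1*5) = 1/(-2 - 3) + (5 + ((5 + 4)/(-2 + 6) - 1*5))/(7*((5 + 4)/(-2 + 6) - 1*5)) = 1/(-5) + (5 + (9/4 - 5))/(7*(9/4 - 5)) = -1/5*1 + (5 + (9*(1/4) - 5))/(7*(9*(1/4) - 5)) = -1/5 + (5 + (9/4 - 5))/(7*(9/4 - 5)) = -1/5 + (5 - 11/4)/(7*(-11/4)) = -1/5 + (1/7)*(-4/11)*(9/4) = -1/5 - 9/77 = -122/385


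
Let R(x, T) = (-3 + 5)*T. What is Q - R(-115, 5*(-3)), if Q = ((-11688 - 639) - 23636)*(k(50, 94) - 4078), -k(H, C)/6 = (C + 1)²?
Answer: 2094053594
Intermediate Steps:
k(H, C) = -6*(1 + C)² (k(H, C) = -6*(C + 1)² = -6*(1 + C)²)
R(x, T) = 2*T
Q = 2094053564 (Q = ((-11688 - 639) - 23636)*(-6*(1 + 94)² - 4078) = (-12327 - 23636)*(-6*95² - 4078) = -35963*(-6*9025 - 4078) = -35963*(-54150 - 4078) = -35963*(-58228) = 2094053564)
Q - R(-115, 5*(-3)) = 2094053564 - 2*5*(-3) = 2094053564 - 2*(-15) = 2094053564 - 1*(-30) = 2094053564 + 30 = 2094053594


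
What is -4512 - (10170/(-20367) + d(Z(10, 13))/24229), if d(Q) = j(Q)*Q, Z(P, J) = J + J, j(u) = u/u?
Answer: -247366664292/54830227 ≈ -4511.5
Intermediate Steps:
j(u) = 1
Z(P, J) = 2*J
d(Q) = Q (d(Q) = 1*Q = Q)
-4512 - (10170/(-20367) + d(Z(10, 13))/24229) = -4512 - (10170/(-20367) + (2*13)/24229) = -4512 - (10170*(-1/20367) + 26*(1/24229)) = -4512 - (-1130/2263 + 26/24229) = -4512 - 1*(-27319932/54830227) = -4512 + 27319932/54830227 = -247366664292/54830227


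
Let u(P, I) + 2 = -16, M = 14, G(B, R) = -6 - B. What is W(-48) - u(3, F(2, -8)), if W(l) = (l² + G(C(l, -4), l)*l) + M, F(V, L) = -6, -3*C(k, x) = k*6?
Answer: 7232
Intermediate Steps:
C(k, x) = -2*k (C(k, x) = -k*6/3 = -2*k)
u(P, I) = -18 (u(P, I) = -2 - 16 = -18)
W(l) = 14 + l² + l*(-6 + 2*l) (W(l) = (l² + (-6 - (-2)*l)*l) + 14 = (l² + (-6 + 2*l)*l) + 14 = (l² + l*(-6 + 2*l)) + 14 = 14 + l² + l*(-6 + 2*l))
W(-48) - u(3, F(2, -8)) = (14 - 6*(-48) + 3*(-48)²) - 1*(-18) = (14 + 288 + 3*2304) + 18 = (14 + 288 + 6912) + 18 = 7214 + 18 = 7232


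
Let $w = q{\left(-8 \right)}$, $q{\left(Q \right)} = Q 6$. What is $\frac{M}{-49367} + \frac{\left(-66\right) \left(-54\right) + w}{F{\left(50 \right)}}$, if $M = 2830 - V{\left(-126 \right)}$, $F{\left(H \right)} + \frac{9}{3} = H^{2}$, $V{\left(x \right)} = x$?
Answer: $\frac{166193240}{123269399} \approx 1.3482$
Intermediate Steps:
$q{\left(Q \right)} = 6 Q$
$w = -48$ ($w = 6 \left(-8\right) = -48$)
$F{\left(H \right)} = -3 + H^{2}$
$M = 2956$ ($M = 2830 - -126 = 2830 + 126 = 2956$)
$\frac{M}{-49367} + \frac{\left(-66\right) \left(-54\right) + w}{F{\left(50 \right)}} = \frac{2956}{-49367} + \frac{\left(-66\right) \left(-54\right) - 48}{-3 + 50^{2}} = 2956 \left(- \frac{1}{49367}\right) + \frac{3564 - 48}{-3 + 2500} = - \frac{2956}{49367} + \frac{3516}{2497} = \frac{166193240}{123269399}$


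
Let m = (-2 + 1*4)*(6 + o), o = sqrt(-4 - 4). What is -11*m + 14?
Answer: -118 - 44*I*sqrt(2) ≈ -118.0 - 62.225*I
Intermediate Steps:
o = 2*I*sqrt(2) (o = sqrt(-8) = 2*I*sqrt(2) ≈ 2.8284*I)
m = 12 + 4*I*sqrt(2) (m = (-2 + 1*4)*(6 + 2*I*sqrt(2)) = (-2 + 4)*(6 + 2*I*sqrt(2)) = 2*(6 + 2*I*sqrt(2)) = 12 + 4*I*sqrt(2) ≈ 12.0 + 5.6569*I)
-11*m + 14 = -11*(12 + 4*I*sqrt(2)) + 14 = (-132 - 44*I*sqrt(2)) + 14 = -118 - 44*I*sqrt(2)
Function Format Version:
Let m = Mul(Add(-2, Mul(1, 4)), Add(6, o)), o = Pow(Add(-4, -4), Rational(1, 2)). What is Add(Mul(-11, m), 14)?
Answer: Add(-118, Mul(-44, I, Pow(2, Rational(1, 2)))) ≈ Add(-118.00, Mul(-62.225, I))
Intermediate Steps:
o = Mul(2, I, Pow(2, Rational(1, 2))) (o = Pow(-8, Rational(1, 2)) = Mul(2, I, Pow(2, Rational(1, 2))) ≈ Mul(2.8284, I))
m = Add(12, Mul(4, I, Pow(2, Rational(1, 2)))) (m = Mul(Add(-2, Mul(1, 4)), Add(6, Mul(2, I, Pow(2, Rational(1, 2))))) = Mul(Add(-2, 4), Add(6, Mul(2, I, Pow(2, Rational(1, 2))))) = Mul(2, Add(6, Mul(2, I, Pow(2, Rational(1, 2))))) = Add(12, Mul(4, I, Pow(2, Rational(1, 2)))) ≈ Add(12.000, Mul(5.6569, I)))
Add(Mul(-11, m), 14) = Add(Mul(-11, Add(12, Mul(4, I, Pow(2, Rational(1, 2))))), 14) = Add(Add(-132, Mul(-44, I, Pow(2, Rational(1, 2)))), 14) = Add(-118, Mul(-44, I, Pow(2, Rational(1, 2))))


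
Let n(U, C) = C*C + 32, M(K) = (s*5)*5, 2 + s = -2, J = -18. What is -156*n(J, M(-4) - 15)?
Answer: -2068092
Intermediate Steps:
s = -4 (s = -2 - 2 = -4)
M(K) = -100 (M(K) = -4*5*5 = -20*5 = -100)
n(U, C) = 32 + C² (n(U, C) = C² + 32 = 32 + C²)
-156*n(J, M(-4) - 15) = -156*(32 + (-100 - 15)²) = -156*(32 + (-115)²) = -156*(32 + 13225) = -156*13257 = -2068092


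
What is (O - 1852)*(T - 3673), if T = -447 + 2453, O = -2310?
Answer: 6938054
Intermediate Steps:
T = 2006
(O - 1852)*(T - 3673) = (-2310 - 1852)*(2006 - 3673) = -4162*(-1667) = 6938054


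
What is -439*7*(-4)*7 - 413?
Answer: 85631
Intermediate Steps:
-439*7*(-4)*7 - 413 = -(-12292)*7 - 413 = -439*(-196) - 413 = 86044 - 413 = 85631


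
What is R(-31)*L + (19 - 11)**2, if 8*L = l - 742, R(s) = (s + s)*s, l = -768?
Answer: -725427/2 ≈ -3.6271e+5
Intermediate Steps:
R(s) = 2*s**2 (R(s) = (2*s)*s = 2*s**2)
L = -755/4 (L = (-768 - 742)/8 = (1/8)*(-1510) = -755/4 ≈ -188.75)
R(-31)*L + (19 - 11)**2 = (2*(-31)**2)*(-755/4) + (19 - 11)**2 = (2*961)*(-755/4) + 8**2 = 1922*(-755/4) + 64 = -725555/2 + 64 = -725427/2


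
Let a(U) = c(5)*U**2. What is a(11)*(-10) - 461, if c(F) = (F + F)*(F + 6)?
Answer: -133561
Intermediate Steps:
c(F) = 2*F*(6 + F) (c(F) = (2*F)*(6 + F) = 2*F*(6 + F))
a(U) = 110*U**2 (a(U) = (2*5*(6 + 5))*U**2 = (2*5*11)*U**2 = 110*U**2)
a(11)*(-10) - 461 = (110*11**2)*(-10) - 461 = (110*121)*(-10) - 461 = 13310*(-10) - 461 = -133100 - 461 = -133561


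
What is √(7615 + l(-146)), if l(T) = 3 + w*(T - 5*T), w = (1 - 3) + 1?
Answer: √7034 ≈ 83.869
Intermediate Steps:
w = -1 (w = -2 + 1 = -1)
l(T) = 3 + 4*T (l(T) = 3 - (T - 5*T) = 3 - (-4)*T = 3 + 4*T)
√(7615 + l(-146)) = √(7615 + (3 + 4*(-146))) = √(7615 + (3 - 584)) = √(7615 - 581) = √7034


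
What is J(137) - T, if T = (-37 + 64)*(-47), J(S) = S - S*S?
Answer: -17363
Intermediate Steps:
J(S) = S - S²
T = -1269 (T = 27*(-47) = -1269)
J(137) - T = 137*(1 - 1*137) - 1*(-1269) = 137*(1 - 137) + 1269 = 137*(-136) + 1269 = -18632 + 1269 = -17363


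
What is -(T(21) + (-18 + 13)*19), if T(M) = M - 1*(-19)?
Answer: 55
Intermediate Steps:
T(M) = 19 + M (T(M) = M + 19 = 19 + M)
-(T(21) + (-18 + 13)*19) = -((19 + 21) + (-18 + 13)*19) = -(40 - 5*19) = -(40 - 95) = -1*(-55) = 55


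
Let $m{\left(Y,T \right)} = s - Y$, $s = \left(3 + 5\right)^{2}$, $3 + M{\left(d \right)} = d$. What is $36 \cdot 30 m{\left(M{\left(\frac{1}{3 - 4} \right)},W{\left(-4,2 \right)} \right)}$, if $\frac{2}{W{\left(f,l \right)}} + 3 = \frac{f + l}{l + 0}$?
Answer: $73440$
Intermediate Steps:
$M{\left(d \right)} = -3 + d$
$s = 64$ ($s = 8^{2} = 64$)
$W{\left(f,l \right)} = \frac{2}{-3 + \frac{f + l}{l}}$ ($W{\left(f,l \right)} = \frac{2}{-3 + \frac{f + l}{l + 0}} = \frac{2}{-3 + \frac{f + l}{l}}$)
$m{\left(Y,T \right)} = 64 - Y$
$36 \cdot 30 m{\left(M{\left(\frac{1}{3 - 4} \right)},W{\left(-4,2 \right)} \right)} = 36 \cdot 30 \left(64 - \left(-3 + \frac{1}{3 - 4}\right)\right) = 1080 \left(64 - \left(-3 + \frac{1}{-1}\right)\right) = 1080 \left(64 - \left(-3 - 1\right)\right) = 1080 \left(64 - -4\right) = 1080 \left(64 + 4\right) = 1080 \cdot 68 = 73440$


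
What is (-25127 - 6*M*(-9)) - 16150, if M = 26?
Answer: -39873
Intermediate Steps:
(-25127 - 6*M*(-9)) - 16150 = (-25127 - 6*26*(-9)) - 16150 = (-25127 - 156*(-9)) - 16150 = (-25127 + 1404) - 16150 = -23723 - 16150 = -39873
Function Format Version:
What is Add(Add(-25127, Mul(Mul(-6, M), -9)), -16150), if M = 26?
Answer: -39873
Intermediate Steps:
Add(Add(-25127, Mul(Mul(-6, M), -9)), -16150) = Add(Add(-25127, Mul(Mul(-6, 26), -9)), -16150) = Add(Add(-25127, Mul(-156, -9)), -16150) = Add(Add(-25127, 1404), -16150) = Add(-23723, -16150) = -39873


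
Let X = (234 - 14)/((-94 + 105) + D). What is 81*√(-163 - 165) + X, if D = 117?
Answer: 55/32 + 162*I*√82 ≈ 1.7188 + 1467.0*I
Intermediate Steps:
X = 55/32 (X = (234 - 14)/((-94 + 105) + 117) = 220/(11 + 117) = 220/128 = 220*(1/128) = 55/32 ≈ 1.7188)
81*√(-163 - 165) + X = 81*√(-163 - 165) + 55/32 = 81*√(-328) + 55/32 = 81*(2*I*√82) + 55/32 = 162*I*√82 + 55/32 = 55/32 + 162*I*√82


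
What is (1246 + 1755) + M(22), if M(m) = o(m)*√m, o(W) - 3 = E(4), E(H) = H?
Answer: 3001 + 7*√22 ≈ 3033.8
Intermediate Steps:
o(W) = 7 (o(W) = 3 + 4 = 7)
M(m) = 7*√m
(1246 + 1755) + M(22) = (1246 + 1755) + 7*√22 = 3001 + 7*√22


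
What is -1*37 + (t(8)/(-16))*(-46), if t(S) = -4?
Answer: -97/2 ≈ -48.500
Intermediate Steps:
-1*37 + (t(8)/(-16))*(-46) = -1*37 - 4/(-16)*(-46) = -37 - 4*(-1/16)*(-46) = -37 + (1/4)*(-46) = -37 - 23/2 = -97/2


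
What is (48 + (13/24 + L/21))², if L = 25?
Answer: 7756225/3136 ≈ 2473.3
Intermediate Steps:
(48 + (13/24 + L/21))² = (48 + (13/24 + 25/21))² = (48 + 97/56)² = (2785/56)² = 7756225/3136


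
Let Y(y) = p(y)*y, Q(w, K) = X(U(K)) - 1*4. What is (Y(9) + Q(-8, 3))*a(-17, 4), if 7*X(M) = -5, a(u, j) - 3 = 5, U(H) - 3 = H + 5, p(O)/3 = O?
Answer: 13344/7 ≈ 1906.3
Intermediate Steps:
p(O) = 3*O
U(H) = 8 + H (U(H) = 3 + (H + 5) = 3 + (5 + H) = 8 + H)
a(u, j) = 8 (a(u, j) = 3 + 5 = 8)
X(M) = -5/7 (X(M) = (⅐)*(-5) = -5/7)
Q(w, K) = -33/7 (Q(w, K) = -5/7 - 1*4 = -5/7 - 4 = -33/7)
Y(y) = 3*y² (Y(y) = (3*y)*y = 3*y²)
(Y(9) + Q(-8, 3))*a(-17, 4) = (3*9² - 33/7)*8 = (3*81 - 33/7)*8 = (243 - 33/7)*8 = (1668/7)*8 = 13344/7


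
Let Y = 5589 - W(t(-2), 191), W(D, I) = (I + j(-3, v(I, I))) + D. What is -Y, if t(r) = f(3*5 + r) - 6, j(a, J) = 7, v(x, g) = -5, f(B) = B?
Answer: -5384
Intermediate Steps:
t(r) = 9 + r (t(r) = (3*5 + r) - 6 = (15 + r) - 6 = 9 + r)
W(D, I) = 7 + D + I (W(D, I) = (I + 7) + D = (7 + I) + D = 7 + D + I)
Y = 5384 (Y = 5589 - (7 + (9 - 2) + 191) = 5589 - (7 + 7 + 191) = 5589 - 1*205 = 5589 - 205 = 5384)
-Y = -1*5384 = -5384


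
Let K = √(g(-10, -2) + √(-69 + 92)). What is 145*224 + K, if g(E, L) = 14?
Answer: 32480 + √(14 + √23) ≈ 32484.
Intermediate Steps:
K = √(14 + √23) (K = √(14 + √(-69 + 92)) = √(14 + √23) ≈ 4.3354)
145*224 + K = 145*224 + √(14 + √23) = 32480 + √(14 + √23)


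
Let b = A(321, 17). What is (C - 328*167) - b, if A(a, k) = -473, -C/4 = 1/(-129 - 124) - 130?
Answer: -13607095/253 ≈ -53783.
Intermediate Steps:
C = 131564/253 (C = -4*(1/(-129 - 124) - 130) = -4*(1/(-253) - 130) = -4*(-1/253 - 130) = -4*(-32891/253) = 131564/253 ≈ 520.02)
b = -473
(C - 328*167) - b = (131564/253 - 328*167) - 1*(-473) = (131564/253 - 54776) + 473 = -13726764/253 + 473 = -13607095/253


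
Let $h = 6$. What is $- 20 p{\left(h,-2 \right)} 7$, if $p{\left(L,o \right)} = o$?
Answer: $280$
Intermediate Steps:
$- 20 p{\left(h,-2 \right)} 7 = \left(-20\right) \left(-2\right) 7 = 40 \cdot 7 = 280$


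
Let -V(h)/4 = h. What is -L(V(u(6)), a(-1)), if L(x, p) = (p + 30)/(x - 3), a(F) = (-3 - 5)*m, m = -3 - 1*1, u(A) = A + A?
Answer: 62/51 ≈ 1.2157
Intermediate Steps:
u(A) = 2*A
m = -4 (m = -3 - 1 = -4)
a(F) = 32 (a(F) = (-3 - 5)*(-4) = -8*(-4) = 32)
V(h) = -4*h
L(x, p) = (30 + p)/(-3 + x)
-L(V(u(6)), a(-1)) = -(30 + 32)/(-3 - 8*6) = -62/(-3 - 4*12) = -62/(-3 - 48) = -62/(-51) = -(-1)*62/51 = -1*(-62/51) = 62/51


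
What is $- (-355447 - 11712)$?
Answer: $367159$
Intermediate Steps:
$- (-355447 - 11712) = \left(-1\right) \left(-367159\right) = 367159$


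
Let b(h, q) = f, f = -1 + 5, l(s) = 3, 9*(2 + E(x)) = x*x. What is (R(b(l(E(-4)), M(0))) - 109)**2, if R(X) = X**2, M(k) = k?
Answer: 8649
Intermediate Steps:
E(x) = -2 + x**2/9 (E(x) = -2 + (x*x)/9 = -2 + x**2/9)
f = 4
b(h, q) = 4
(R(b(l(E(-4)), M(0))) - 109)**2 = (4**2 - 109)**2 = (16 - 109)**2 = (-93)**2 = 8649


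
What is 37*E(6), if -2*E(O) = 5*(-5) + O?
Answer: 703/2 ≈ 351.50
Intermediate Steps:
E(O) = 25/2 - O/2 (E(O) = -(5*(-5) + O)/2 = -(-25 + O)/2 = 25/2 - O/2)
37*E(6) = 37*(25/2 - ½*6) = 37*(25/2 - 3) = 37*(19/2) = 703/2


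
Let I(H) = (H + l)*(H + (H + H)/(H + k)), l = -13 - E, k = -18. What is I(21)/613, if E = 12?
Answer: -140/613 ≈ -0.22838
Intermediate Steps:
l = -25 (l = -13 - 1*12 = -13 - 12 = -25)
I(H) = (-25 + H)*(H + 2*H/(-18 + H)) (I(H) = (H - 25)*(H + (H + H)/(H - 18)) = (-25 + H)*(H + (2*H)/(-18 + H)) = (-25 + H)*(H + 2*H/(-18 + H)))
I(21)/613 = (21*(400 + 21² - 41*21)/(-18 + 21))/613 = (21*(400 + 441 - 861)/3)*(1/613) = (21*(⅓)*(-20))*(1/613) = -140*1/613 = -140/613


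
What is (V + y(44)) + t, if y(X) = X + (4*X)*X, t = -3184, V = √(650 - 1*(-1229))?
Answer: 4604 + √1879 ≈ 4647.3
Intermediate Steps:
V = √1879 (V = √(650 + 1229) = √1879 ≈ 43.347)
y(X) = X + 4*X²
(V + y(44)) + t = (√1879 + 44*(1 + 4*44)) - 3184 = (√1879 + 44*(1 + 176)) - 3184 = (√1879 + 44*177) - 3184 = (√1879 + 7788) - 3184 = (7788 + √1879) - 3184 = 4604 + √1879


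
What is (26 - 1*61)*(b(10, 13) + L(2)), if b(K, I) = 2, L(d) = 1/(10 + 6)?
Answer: -1155/16 ≈ -72.188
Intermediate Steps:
L(d) = 1/16
(26 - 1*61)*(b(10, 13) + L(2)) = (26 - 1*61)*(2 + 1/16) = (26 - 61)*(33/16) = -35*33/16 = -1155/16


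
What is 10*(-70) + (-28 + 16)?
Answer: -712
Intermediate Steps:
10*(-70) + (-28 + 16) = -700 - 12 = -712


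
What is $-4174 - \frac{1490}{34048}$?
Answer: $- \frac{71058921}{17024} \approx -4174.0$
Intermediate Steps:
$-4174 - \frac{1490}{34048} = -4174 - \frac{745}{17024} = - \frac{71058921}{17024}$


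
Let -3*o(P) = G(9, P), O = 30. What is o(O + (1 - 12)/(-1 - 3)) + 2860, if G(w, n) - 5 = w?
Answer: 8566/3 ≈ 2855.3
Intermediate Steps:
G(w, n) = 5 + w
o(P) = -14/3 (o(P) = -(5 + 9)/3 = -⅓*14 = -14/3)
o(O + (1 - 12)/(-1 - 3)) + 2860 = -14/3 + 2860 = 8566/3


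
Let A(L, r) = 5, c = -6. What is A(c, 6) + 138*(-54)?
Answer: -7447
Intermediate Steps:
A(c, 6) + 138*(-54) = 5 + 138*(-54) = 5 - 7452 = -7447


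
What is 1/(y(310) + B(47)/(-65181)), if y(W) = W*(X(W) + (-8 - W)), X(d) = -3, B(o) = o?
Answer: -65181/6486161357 ≈ -1.0049e-5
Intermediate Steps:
y(W) = W*(-11 - W) (y(W) = W*(-3 + (-8 - W)) = W*(-11 - W))
1/(y(310) + B(47)/(-65181)) = 1/(-1*310*(11 + 310) + 47/(-65181)) = 1/(-1*310*321 + 47*(-1/65181)) = 1/(-99510 - 47/65181) = 1/(-6486161357/65181) = -65181/6486161357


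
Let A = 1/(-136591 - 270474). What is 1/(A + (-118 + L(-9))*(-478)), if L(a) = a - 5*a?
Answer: 407065/15955319739 ≈ 2.5513e-5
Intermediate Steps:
L(a) = -4*a
A = -1/407065 (A = 1/(-407065) = -1/407065 ≈ -2.4566e-6)
1/(A + (-118 + L(-9))*(-478)) = 1/(-1/407065 + (-118 - 4*(-9))*(-478)) = 1/(-1/407065 + (-118 + 36)*(-478)) = 1/(-1/407065 - 82*(-478)) = 1/(-1/407065 + 39196) = 1/(15955319739/407065) = 407065/15955319739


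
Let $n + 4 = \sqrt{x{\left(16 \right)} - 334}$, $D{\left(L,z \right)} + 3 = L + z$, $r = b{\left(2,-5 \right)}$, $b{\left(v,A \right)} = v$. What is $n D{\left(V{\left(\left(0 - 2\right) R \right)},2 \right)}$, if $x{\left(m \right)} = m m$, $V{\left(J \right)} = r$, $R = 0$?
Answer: $-4 + i \sqrt{78} \approx -4.0 + 8.8318 i$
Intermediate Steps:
$r = 2$
$V{\left(J \right)} = 2$
$x{\left(m \right)} = m^{2}$
$D{\left(L,z \right)} = -3 + L + z$ ($D{\left(L,z \right)} = -3 + \left(L + z\right) = -3 + L + z$)
$n = -4 + i \sqrt{78}$ ($n = -4 + \sqrt{16^{2} - 334} = -4 + \sqrt{256 - 334} = -4 + \sqrt{-78} = -4 + i \sqrt{78} \approx -4.0 + 8.8318 i$)
$n D{\left(V{\left(\left(0 - 2\right) R \right)},2 \right)} = \left(-4 + i \sqrt{78}\right) \left(-3 + 2 + 2\right) = \left(-4 + i \sqrt{78}\right) 1 = -4 + i \sqrt{78}$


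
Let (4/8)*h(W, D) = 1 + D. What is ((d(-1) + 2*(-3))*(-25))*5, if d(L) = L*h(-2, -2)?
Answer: 500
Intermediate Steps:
h(W, D) = 2 + 2*D (h(W, D) = 2*(1 + D) = 2 + 2*D)
d(L) = -2*L (d(L) = L*(2 + 2*(-2)) = L*(2 - 4) = L*(-2) = -2*L)
((d(-1) + 2*(-3))*(-25))*5 = ((-2*(-1) + 2*(-3))*(-25))*5 = ((2 - 6)*(-25))*5 = -4*(-25)*5 = 100*5 = 500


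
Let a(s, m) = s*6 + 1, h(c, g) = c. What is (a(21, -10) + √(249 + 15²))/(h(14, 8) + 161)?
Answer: 127/175 + √474/175 ≈ 0.85012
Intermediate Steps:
a(s, m) = 1 + 6*s (a(s, m) = 6*s + 1 = 1 + 6*s)
(a(21, -10) + √(249 + 15²))/(h(14, 8) + 161) = ((1 + 6*21) + √(249 + 15²))/(14 + 161) = ((1 + 126) + √(249 + 225))/175 = (127 + √474)*(1/175) = 127/175 + √474/175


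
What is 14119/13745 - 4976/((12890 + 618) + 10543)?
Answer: 271180949/330580995 ≈ 0.82032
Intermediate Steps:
14119/13745 - 4976/((12890 + 618) + 10543) = 14119*(1/13745) - 4976/(13508 + 10543) = 14119/13745 - 4976/24051 = 271180949/330580995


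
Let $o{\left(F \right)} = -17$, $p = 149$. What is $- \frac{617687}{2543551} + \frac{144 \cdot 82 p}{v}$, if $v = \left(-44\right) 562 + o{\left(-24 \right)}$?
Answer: $- \frac{4490387945807}{62940169495} \approx -71.344$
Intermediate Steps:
$v = -24745$ ($v = \left(-44\right) 562 - 17 = -24728 - 17 = -24745$)
$- \frac{617687}{2543551} + \frac{144 \cdot 82 p}{v} = - \frac{617687}{2543551} + \frac{144 \cdot 82 \cdot 149}{-24745} = \left(-617687\right) \frac{1}{2543551} + 11808 \cdot 149 \left(- \frac{1}{24745}\right) = - \frac{617687}{2543551} + 1759392 \left(- \frac{1}{24745}\right) = - \frac{617687}{2543551} - \frac{1759392}{24745} = - \frac{4490387945807}{62940169495}$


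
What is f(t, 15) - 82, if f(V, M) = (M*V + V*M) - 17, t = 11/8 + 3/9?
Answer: -191/4 ≈ -47.750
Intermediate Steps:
t = 41/24 (t = 11*(⅛) + 3*(⅑) = 11/8 + ⅓ = 41/24 ≈ 1.7083)
f(V, M) = -17 + 2*M*V (f(V, M) = (M*V + M*V) - 17 = 2*M*V - 17 = -17 + 2*M*V)
f(t, 15) - 82 = (-17 + 2*15*(41/24)) - 82 = (-17 + 205/4) - 82 = 137/4 - 82 = -191/4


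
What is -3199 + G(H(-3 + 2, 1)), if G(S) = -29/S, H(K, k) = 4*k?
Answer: -12825/4 ≈ -3206.3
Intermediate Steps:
-3199 + G(H(-3 + 2, 1)) = -3199 - 29/(4*1) = -3199 - 29/4 = -12825/4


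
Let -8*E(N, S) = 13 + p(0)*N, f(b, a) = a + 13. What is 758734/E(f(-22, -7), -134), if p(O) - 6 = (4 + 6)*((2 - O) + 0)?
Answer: -6069872/169 ≈ -35916.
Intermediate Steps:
f(b, a) = 13 + a
p(O) = 26 - 10*O (p(O) = 6 + (4 + 6)*((2 - O) + 0) = 6 + 10*(2 - O) = 6 + (20 - 10*O) = 26 - 10*O)
E(N, S) = -13/8 - 13*N/4 (E(N, S) = -(13 + (26 - 10*0)*N)/8 = -(13 + (26 + 0)*N)/8 = -(13 + 26*N)/8 = -13/8 - 13*N/4)
758734/E(f(-22, -7), -134) = 758734/(-13/8 - 13*(13 - 7)/4) = 758734/(-13/8 - 13/4*6) = 758734/(-13/8 - 39/2) = 758734/(-169/8) = 758734*(-8/169) = -6069872/169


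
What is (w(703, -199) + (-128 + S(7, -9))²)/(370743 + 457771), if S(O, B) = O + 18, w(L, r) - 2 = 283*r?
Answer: -22853/414257 ≈ -0.055166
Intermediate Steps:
w(L, r) = 2 + 283*r
S(O, B) = 18 + O
(w(703, -199) + (-128 + S(7, -9))²)/(370743 + 457771) = ((2 + 283*(-199)) + (-128 + (18 + 7))²)/(370743 + 457771) = ((2 - 56317) + (-128 + 25)²)/828514 = (-56315 + (-103)²)*(1/828514) = (-56315 + 10609)*(1/828514) = -45706*1/828514 = -22853/414257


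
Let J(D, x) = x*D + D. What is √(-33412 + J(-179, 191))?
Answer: 2*I*√16945 ≈ 260.35*I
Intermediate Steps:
J(D, x) = D + D*x (J(D, x) = D*x + D = D + D*x)
√(-33412 + J(-179, 191)) = √(-33412 - 179*(1 + 191)) = √(-33412 - 179*192) = √(-33412 - 34368) = √(-67780) = 2*I*√16945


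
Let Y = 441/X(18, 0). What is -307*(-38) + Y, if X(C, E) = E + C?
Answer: 23381/2 ≈ 11691.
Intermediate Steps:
X(C, E) = C + E
Y = 49/2 (Y = 441/(18 + 0) = 441/18 = 441*(1/18) = 49/2 ≈ 24.500)
-307*(-38) + Y = -307*(-38) + 49/2 = 11666 + 49/2 = 23381/2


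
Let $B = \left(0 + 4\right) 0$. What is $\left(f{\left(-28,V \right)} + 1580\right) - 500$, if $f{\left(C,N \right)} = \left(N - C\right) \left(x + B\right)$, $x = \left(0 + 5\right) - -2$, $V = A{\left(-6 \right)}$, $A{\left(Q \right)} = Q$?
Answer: $1234$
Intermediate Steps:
$V = -6$
$B = 0$ ($B = 4 \cdot 0 = 0$)
$x = 7$ ($x = 5 + 2 = 7$)
$f{\left(C,N \right)} = - 7 C + 7 N$ ($f{\left(C,N \right)} = \left(N - C\right) \left(7 + 0\right) = \left(N - C\right) 7 = - 7 C + 7 N$)
$\left(f{\left(-28,V \right)} + 1580\right) - 500 = \left(\left(\left(-7\right) \left(-28\right) + 7 \left(-6\right)\right) + 1580\right) - 500 = \left(\left(196 - 42\right) + 1580\right) - 500 = \left(154 + 1580\right) - 500 = 1734 - 500 = 1234$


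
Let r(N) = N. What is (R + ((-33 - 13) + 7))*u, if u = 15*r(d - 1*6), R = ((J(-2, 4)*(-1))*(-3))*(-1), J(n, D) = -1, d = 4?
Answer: 1080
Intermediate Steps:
R = 3 (R = (-1*(-1)*(-3))*(-1) = (1*(-3))*(-1) = -3*(-1) = 3)
u = -30 (u = 15*(4 - 1*6) = 15*(4 - 6) = 15*(-2) = -30)
(R + ((-33 - 13) + 7))*u = (3 + ((-33 - 13) + 7))*(-30) = (3 + (-46 + 7))*(-30) = (3 - 39)*(-30) = -36*(-30) = 1080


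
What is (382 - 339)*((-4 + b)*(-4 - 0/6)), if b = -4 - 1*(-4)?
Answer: 688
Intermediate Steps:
b = 0 (b = -4 + 4 = 0)
(382 - 339)*((-4 + b)*(-4 - 0/6)) = (382 - 339)*((-4 + 0)*(-4 - 0/6)) = 43*(-4*(-4 - 0/6)) = 43*(-4*(-4 - 3*0)) = 43*(-4*(-4 + 0)) = 43*(-4*(-4)) = 43*16 = 688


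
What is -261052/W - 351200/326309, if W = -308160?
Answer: -5760543733/25138845360 ≈ -0.22915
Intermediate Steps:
-261052/W - 351200/326309 = -261052/(-308160) - 351200/326309 = -261052*(-1/308160) - 351200*1/326309 = 65263/77040 - 351200/326309 = -5760543733/25138845360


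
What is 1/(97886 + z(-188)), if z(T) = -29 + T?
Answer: 1/97669 ≈ 1.0239e-5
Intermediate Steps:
1/(97886 + z(-188)) = 1/(97886 + (-29 - 188)) = 1/(97886 - 217) = 1/97669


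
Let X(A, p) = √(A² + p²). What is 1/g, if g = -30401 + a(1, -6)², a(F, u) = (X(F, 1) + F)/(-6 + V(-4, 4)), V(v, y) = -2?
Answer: -124522304/3785596726913 - 128*√2/3785596726913 ≈ -3.2894e-5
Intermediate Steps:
a(F, u) = -F/8 - √(1 + F²)/8 (a(F, u) = (√(F² + 1²) + F)/(-6 - 2) = (√(F² + 1) + F)/(-8) = (√(1 + F²) + F)*(-⅛) = (F + √(1 + F²))*(-⅛) = -F/8 - √(1 + F²)/8)
g = -30401 + (-⅛ - √2/8)² (g = -30401 + (-⅛*1 - √(1 + 1²)/8)² = -30401 + (-⅛ - √(1 + 1)/8)² = -30401 + (-⅛ - √2/8)² ≈ -30401.)
1/g = 1/(-1945661/64 + √2/32)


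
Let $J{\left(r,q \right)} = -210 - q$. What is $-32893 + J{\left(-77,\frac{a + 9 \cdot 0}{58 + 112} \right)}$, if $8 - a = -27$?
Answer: $- \frac{1125509}{34} \approx -33103.0$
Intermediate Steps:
$a = 35$ ($a = 8 - -27 = 8 + 27 = 35$)
$-32893 + J{\left(-77,\frac{a + 9 \cdot 0}{58 + 112} \right)} = -32893 - \left(210 + \frac{35 + 9 \cdot 0}{58 + 112}\right) = -32893 - \left(210 + \frac{35 + 0}{170}\right) = -32893 - \left(210 + 35 \cdot \frac{1}{170}\right) = -32893 - \frac{7147}{34} = - \frac{1125509}{34}$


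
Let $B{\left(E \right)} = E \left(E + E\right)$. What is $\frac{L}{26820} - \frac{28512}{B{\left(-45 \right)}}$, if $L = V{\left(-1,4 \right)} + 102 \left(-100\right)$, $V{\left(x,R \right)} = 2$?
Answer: $- \frac{497527}{67050} \approx -7.4202$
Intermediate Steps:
$B{\left(E \right)} = 2 E^{2}$ ($B{\left(E \right)} = E 2 E = 2 E^{2}$)
$L = -10198$ ($L = 2 + 102 \left(-100\right) = 2 - 10200 = -10198$)
$\frac{L}{26820} - \frac{28512}{B{\left(-45 \right)}} = - \frac{10198}{26820} - \frac{28512}{2 \left(-45\right)^{2}} = \left(-10198\right) \frac{1}{26820} - \frac{28512}{2 \cdot 2025} = - \frac{5099}{13410} - \frac{28512}{4050} = - \frac{5099}{13410} - \frac{176}{25} = - \frac{497527}{67050}$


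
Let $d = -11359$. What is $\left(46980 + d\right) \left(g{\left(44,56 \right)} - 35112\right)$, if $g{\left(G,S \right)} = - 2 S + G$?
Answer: $-1253146780$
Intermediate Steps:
$g{\left(G,S \right)} = G - 2 S$
$\left(46980 + d\right) \left(g{\left(44,56 \right)} - 35112\right) = \left(46980 - 11359\right) \left(\left(44 - 112\right) - 35112\right) = 35621 \left(\left(44 - 112\right) - 35112\right) = 35621 \left(-68 - 35112\right) = 35621 \left(-35180\right) = -1253146780$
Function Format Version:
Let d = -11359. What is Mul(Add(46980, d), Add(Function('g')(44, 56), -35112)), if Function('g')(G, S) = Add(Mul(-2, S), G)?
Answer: -1253146780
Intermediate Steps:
Function('g')(G, S) = Add(G, Mul(-2, S))
Mul(Add(46980, d), Add(Function('g')(44, 56), -35112)) = Mul(Add(46980, -11359), Add(Add(44, Mul(-2, 56)), -35112)) = Mul(35621, Add(Add(44, -112), -35112)) = Mul(35621, Add(-68, -35112)) = Mul(35621, -35180) = -1253146780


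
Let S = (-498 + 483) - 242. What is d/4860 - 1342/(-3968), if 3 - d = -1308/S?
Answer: 69752251/206504640 ≈ 0.33778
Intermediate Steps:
S = -257 (S = -15 - 242 = -257)
d = -537/257 (d = 3 - (-1308)/(-257) = 3 - (-1308)*(-1)/257 = 3 - 1*1308/257 = 3 - 1308/257 = -537/257 ≈ -2.0895)
d/4860 - 1342/(-3968) = -537/257/4860 - 1342/(-3968) = -537/257*1/4860 - 1342*(-1/3968) = -179/416340 + 671/1984 = 69752251/206504640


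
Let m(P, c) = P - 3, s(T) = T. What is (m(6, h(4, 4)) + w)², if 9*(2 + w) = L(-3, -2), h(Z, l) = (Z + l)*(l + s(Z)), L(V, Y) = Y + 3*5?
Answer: 484/81 ≈ 5.9753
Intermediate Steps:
L(V, Y) = 15 + Y (L(V, Y) = Y + 15 = 15 + Y)
h(Z, l) = (Z + l)² (h(Z, l) = (Z + l)*(l + Z) = (Z + l)*(Z + l) = (Z + l)²)
m(P, c) = -3 + P
w = -5/9 (w = -2 + (15 - 2)/9 = -2 + (⅑)*13 = -2 + 13/9 = -5/9 ≈ -0.55556)
(m(6, h(4, 4)) + w)² = ((-3 + 6) - 5/9)² = (3 - 5/9)² = (22/9)² = 484/81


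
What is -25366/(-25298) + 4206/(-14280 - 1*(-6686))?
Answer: 21556504/48028253 ≈ 0.44883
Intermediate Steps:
-25366/(-25298) + 4206/(-14280 - 1*(-6686)) = -25366*(-1/25298) + 4206/(-14280 + 6686) = 12683/12649 + 4206/(-7594) = 12683/12649 + 4206*(-1/7594) = 12683/12649 - 2103/3797 = 21556504/48028253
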